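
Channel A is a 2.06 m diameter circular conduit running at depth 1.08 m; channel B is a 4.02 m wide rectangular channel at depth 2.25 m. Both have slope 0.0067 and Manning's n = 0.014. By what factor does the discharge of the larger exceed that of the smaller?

8.12

Channel A: For a circular section of diameter D = 2.06 m at depth y = 1.08 m, the central angle is θ = 2 arccos(1 − 2y/D) = 3.239 rad. Then A = (D²/8)(θ − sin θ) = 1.769 m² and P = Dθ/2 = 3.336 m. Hydraulic radius R = A/P = 1.769/3.336 = 0.5304 m. Q_A = (1/0.014)·1.769·0.5304^(2/3)·√0.0067 = 6.779 m³/s.
Channel B: Flow area A = b·y = 4.02 × 2.25 = 9.045 m². Wetted perimeter P = b + 2y = 4.02 + 2×2.25 = 8.52 m. Hydraulic radius R = A/P = 9.045/8.52 = 1.062 m. Q_B = (1/0.014)·9.045·1.062^(2/3)·√0.0067 = 55.03 m³/s.
The larger discharge is 55.03 m³/s and the smaller is 6.779 m³/s; the ratio is 8.12.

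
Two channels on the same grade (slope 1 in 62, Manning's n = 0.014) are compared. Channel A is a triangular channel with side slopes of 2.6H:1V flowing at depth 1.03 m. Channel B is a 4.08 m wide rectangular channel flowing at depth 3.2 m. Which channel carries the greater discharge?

channel B

Channel A: For a triangular section with side slope z = 2.6: A = zy² = 2.6×1.03² = 2.758 m²; P = 2y√(1+z²) = 2×1.03×2.786 = 5.738 m. Hydraulic radius R = A/P = 2.758/5.738 = 0.4807 m. Q_A = (1/0.014)·2.758·0.4807^(2/3)·√0.01613 = 15.35 m³/s.
Channel B: Flow area A = b·y = 4.08 × 3.2 = 13.06 m². Wetted perimeter P = b + 2y = 4.08 + 2×3.2 = 10.48 m. Hydraulic radius R = A/P = 13.06/10.48 = 1.246 m. Q_B = (1/0.014)·13.06·1.246^(2/3)·√0.01613 = 137.1 m³/s.
Q_A = 15.35 m³/s vs Q_B = 137.1 m³/s, so channel B carries more.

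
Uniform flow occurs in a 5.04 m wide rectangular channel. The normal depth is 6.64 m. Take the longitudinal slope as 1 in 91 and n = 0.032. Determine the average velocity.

Flow area A = b·y = 5.04 × 6.64 = 33.47 m². Wetted perimeter P = b + 2y = 5.04 + 2×6.64 = 18.32 m.
Hydraulic radius R = A/P = 33.47/18.32 = 1.827 m.
From Manning's equation, V = (1/n) R^(2/3) S^(1/2) = (1/0.032) × 1.827^(2/3) × 0.01099^(1/2) = 4.9 m/s.

V = 4.9 m/s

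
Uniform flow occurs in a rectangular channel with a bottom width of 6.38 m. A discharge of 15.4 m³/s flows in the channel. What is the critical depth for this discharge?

For a rectangular channel, critical depth y_c = (q²/g)^(1/3) where q = Q/b = 15.4/6.38 = 2.414 m²/s.
So y_c = (2.414²/9.81)^(1/3) = 0.841 m.

y_c = 0.841 m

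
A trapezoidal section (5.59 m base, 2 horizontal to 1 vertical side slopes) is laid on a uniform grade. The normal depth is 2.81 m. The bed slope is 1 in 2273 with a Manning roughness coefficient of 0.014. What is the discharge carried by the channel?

Q = 68.1 m³/s

With bottom width b = 5.59 m and side slope z = 2: A = (b + zy)y = (5.59 + 2×2.81)×2.81 = 31.5 m²; P = b + 2y√(1+z²) = 5.59 + 2×2.81×2.236 = 18.16 m.
Hydraulic radius R = A/P = 31.5/18.16 = 1.735 m.
Manning's equation: Q = (1/n) A R^(2/3) S^(1/2) = (1/0.014) × 31.5 × 1.735^(2/3) × 0.0004399^(1/2) = 68.1 m³/s.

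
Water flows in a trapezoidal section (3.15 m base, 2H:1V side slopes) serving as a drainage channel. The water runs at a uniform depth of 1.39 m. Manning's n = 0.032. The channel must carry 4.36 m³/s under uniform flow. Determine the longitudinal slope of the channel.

S = 0.00034

With bottom width b = 3.15 m and side slope z = 2: A = (b + zy)y = (3.15 + 2×1.39)×1.39 = 8.243 m²; P = b + 2y√(1+z²) = 3.15 + 2×1.39×2.236 = 9.366 m.
Hydraulic radius R = A/P = 8.243/9.366 = 0.88 m.
From Manning's equation, S = [nQ / (1 A R^(2/3))]² = [0.032 × 4.36 / (1 × 8.243 × 0.88^(2/3))]² = 0.00034.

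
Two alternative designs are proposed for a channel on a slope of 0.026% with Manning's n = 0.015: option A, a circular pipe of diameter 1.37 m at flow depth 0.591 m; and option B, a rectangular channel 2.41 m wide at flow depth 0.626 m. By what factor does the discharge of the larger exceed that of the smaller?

3

Channel A: For a circular section of diameter D = 1.37 m at depth y = 0.591 m, the central angle is θ = 2 arccos(1 − 2y/D) = 2.866 rad. Then A = (D²/8)(θ − sin θ) = 0.6087 m² and P = Dθ/2 = 1.963 m. Hydraulic radius R = A/P = 0.6087/1.963 = 0.31 m. Q_A = (1/0.015)·0.6087·0.31^(2/3)·√0.00026 = 0.2997 m³/s.
Channel B: Flow area A = b·y = 2.41 × 0.626 = 1.509 m². Wetted perimeter P = b + 2y = 2.41 + 2×0.626 = 3.662 m. Hydraulic radius R = A/P = 1.509/3.662 = 0.412 m. Q_B = (1/0.015)·1.509·0.412^(2/3)·√0.00026 = 0.8979 m³/s.
The larger discharge is 0.8979 m³/s and the smaller is 0.2997 m³/s; the ratio is 3.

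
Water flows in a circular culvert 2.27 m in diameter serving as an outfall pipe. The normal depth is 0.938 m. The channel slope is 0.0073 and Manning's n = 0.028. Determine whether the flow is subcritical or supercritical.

subcritical

For a circular section of diameter D = 2.27 m at depth y = 0.938 m, the central angle is θ = 2 arccos(1 − 2y/D) = 2.793 rad. Then A = (D²/8)(θ − sin θ) = 1.579 m² and P = Dθ/2 = 3.17 m.
Hydraulic radius R = A/P = 1.579/3.17 = 0.498 m.
V = (1/n) R^(2/3) √S = (1/0.028) × 0.498^(2/3) × √0.0073 = 1.917 m/s. Hydraulic depth D_h = A/T = 1.579/2.236 = 0.7061 m.
Froude number Fr = V/√(g·D_h) = 1.917/√(9.81×0.7061) = 0.728, which is less than 1, so the flow is subcritical.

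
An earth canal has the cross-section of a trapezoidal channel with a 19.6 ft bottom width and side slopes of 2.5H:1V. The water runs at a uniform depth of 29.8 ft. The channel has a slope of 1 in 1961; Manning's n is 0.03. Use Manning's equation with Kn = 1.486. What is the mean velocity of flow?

With bottom width b = 19.6 ft and side slope z = 2.5: A = (b + zy)y = (19.6 + 2.5×29.8)×29.8 = 2804 ft²; P = b + 2y√(1+z²) = 19.6 + 2×29.8×2.693 = 180.1 ft.
Hydraulic radius R = A/P = 2804/180.1 = 15.57 ft.
From Manning's equation, V = (1.486/n) R^(2/3) S^(1/2) = (1.486/0.03) × 15.57^(2/3) × 0.0005099^(1/2) = 6.98 ft/s.

V = 6.98 ft/s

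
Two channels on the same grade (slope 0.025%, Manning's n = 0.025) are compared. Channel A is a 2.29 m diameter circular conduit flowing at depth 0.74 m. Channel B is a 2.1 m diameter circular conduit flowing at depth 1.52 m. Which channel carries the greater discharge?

Channel A: For a circular section of diameter D = 2.29 m at depth y = 0.74 m, the central angle is θ = 2 arccos(1 − 2y/D) = 2.419 rad. Then A = (D²/8)(θ − sin θ) = 1.152 m² and P = Dθ/2 = 2.769 m. Hydraulic radius R = A/P = 1.152/2.769 = 0.4159 m. Q_A = (1/0.025)·1.152·0.4159^(2/3)·√0.00025 = 0.4058 m³/s.
Channel B: For a circular section of diameter D = 2.1 m at depth y = 1.52 m, the central angle is θ = 2 arccos(1 − 2y/D) = 4.07 rad. Then A = (D²/8)(θ − sin θ) = 2.685 m² and P = Dθ/2 = 4.273 m. Hydraulic radius R = A/P = 2.685/4.273 = 0.6283 m. Q_B = (1/0.025)·2.685·0.6283^(2/3)·√0.00025 = 1.246 m³/s.
Q_A = 0.4058 m³/s vs Q_B = 1.246 m³/s, so channel B carries more.

channel B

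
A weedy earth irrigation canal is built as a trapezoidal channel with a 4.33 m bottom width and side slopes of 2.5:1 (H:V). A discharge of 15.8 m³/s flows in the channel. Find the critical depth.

At critical depth, Q² T / (g A³) = 1, i.e. A³/T = Q²/g = 15.8²/9.81 = 25.45.
At y = 0.748 m: A³/T = 12.36 — too small.
At y = 1.15 m: A³/T = 56.43 — too large.
At y = 0.92 m: A³/T = 25.41 — close enough.

y_c = 0.92 m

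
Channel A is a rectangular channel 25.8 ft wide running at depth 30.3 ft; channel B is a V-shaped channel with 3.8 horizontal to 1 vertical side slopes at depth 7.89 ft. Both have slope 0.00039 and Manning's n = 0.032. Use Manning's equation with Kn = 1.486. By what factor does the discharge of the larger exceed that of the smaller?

5.88

Channel A: Flow area A = b·y = 25.8 × 30.3 = 781.7 ft². Wetted perimeter P = b + 2y = 25.8 + 2×30.3 = 86.4 ft. Hydraulic radius R = A/P = 781.7/86.4 = 9.048 ft. Q_A = (1.486/0.032)·781.7·9.048^(2/3)·√0.00039 = 3113 ft³/s.
Channel B: For a triangular section with side slope z = 3.8: A = zy² = 3.8×7.89² = 236.6 ft²; P = 2y√(1+z²) = 2×7.89×3.929 = 62.01 ft. Hydraulic radius R = A/P = 236.6/62.01 = 3.815 ft. Q_B = (1.486/0.032)·236.6·3.815^(2/3)·√0.00039 = 529.7 ft³/s.
The larger discharge is 3113 ft³/s and the smaller is 529.7 ft³/s; the ratio is 5.88.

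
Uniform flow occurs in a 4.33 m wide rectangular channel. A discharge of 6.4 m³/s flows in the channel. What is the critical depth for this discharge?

y_c = 0.606 m

For a rectangular channel, critical depth y_c = (q²/g)^(1/3) where q = Q/b = 6.4/4.33 = 1.478 m²/s.
So y_c = (1.478²/9.81)^(1/3) = 0.606 m.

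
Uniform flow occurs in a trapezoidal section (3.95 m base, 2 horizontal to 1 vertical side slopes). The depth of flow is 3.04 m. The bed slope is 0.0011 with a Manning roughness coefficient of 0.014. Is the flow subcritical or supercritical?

subcritical

With bottom width b = 3.95 m and side slope z = 2: A = (b + zy)y = (3.95 + 2×3.04)×3.04 = 30.49 m²; P = b + 2y√(1+z²) = 3.95 + 2×3.04×2.236 = 17.55 m.
Hydraulic radius R = A/P = 30.49/17.55 = 1.738 m.
V = (1/n) R^(2/3) √S = (1/0.014) × 1.738^(2/3) × √0.0011 = 3.424 m/s. Hydraulic depth D_h = A/T = 30.49/16.11 = 1.893 m.
Froude number Fr = V/√(g·D_h) = 3.424/√(9.81×1.893) = 0.795, which is less than 1, so the flow is subcritical.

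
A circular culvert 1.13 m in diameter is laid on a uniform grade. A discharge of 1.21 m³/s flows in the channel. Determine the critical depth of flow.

At critical depth, Q² T / (g A³) = 1, i.e. A³/T = Q²/g = 1.21²/9.81 = 0.1492.
Trying y = 0.768 m: A³/T = 0.3626 — over.
Trying y = 0.466 m: A³/T = 0.05338 — short.
Trying y = 0.61 m: A³/T = 0.1495 — ≈ 0.1492.

y_c = 0.61 m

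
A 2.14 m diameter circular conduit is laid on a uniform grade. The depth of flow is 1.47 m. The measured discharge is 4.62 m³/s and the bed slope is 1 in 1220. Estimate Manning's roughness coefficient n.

n = 0.012

For a circular section of diameter D = 2.14 m at depth y = 1.47 m, the central angle is θ = 2 arccos(1 − 2y/D) = 3.908 rad. Then A = (D²/8)(θ − sin θ) = 2.634 m² and P = Dθ/2 = 4.181 m.
Hydraulic radius R = A/P = 2.634/4.181 = 0.6299 m.
Rearranging Manning's equation: n = (1/Q) A R^(2/3) S^(1/2) = (1/4.62) × 2.634 × 0.6299^(2/3) × √0.0008197 = 0.012.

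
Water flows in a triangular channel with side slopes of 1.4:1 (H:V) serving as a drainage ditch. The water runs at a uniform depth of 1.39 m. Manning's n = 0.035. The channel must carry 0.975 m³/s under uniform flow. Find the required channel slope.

For a triangular section with side slope z = 1.4: A = zy² = 1.4×1.39² = 2.705 m²; P = 2y√(1+z²) = 2×1.39×1.72 = 4.783 m.
Hydraulic radius R = A/P = 2.705/4.783 = 0.5655 m.
From Manning's equation, S = [nQ / (1 A R^(2/3))]² = [0.035 × 0.975 / (1 × 2.705 × 0.5655^(2/3))]² = 0.00034.

S = 0.00034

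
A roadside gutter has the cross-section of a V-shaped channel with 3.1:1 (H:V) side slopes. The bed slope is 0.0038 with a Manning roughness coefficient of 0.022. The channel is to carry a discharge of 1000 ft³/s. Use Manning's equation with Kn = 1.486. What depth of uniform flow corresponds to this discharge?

Manning's equation rearranged: A R^(2/3) = nQ / (1.486·√S) = 0.022 × 1000 / (1.486 × √0.0038) = 240.2.
At y = 5.32 ft: A R^(2/3) = 163 — short.
At y = 7.87 ft: A R^(2/3) = 463 — over.
At y = 6.15 ft: A R^(2/3) = 239.9 — matches.

y_n = 6.15 ft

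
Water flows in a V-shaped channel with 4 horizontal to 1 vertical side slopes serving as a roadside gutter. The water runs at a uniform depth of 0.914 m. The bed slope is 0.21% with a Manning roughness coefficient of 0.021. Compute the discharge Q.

For a triangular section with side slope z = 4: A = zy² = 4×0.914² = 3.342 m²; P = 2y√(1+z²) = 2×0.914×4.123 = 7.537 m.
Hydraulic radius R = A/P = 3.342/7.537 = 0.4434 m.
Manning's equation: Q = (1/n) A R^(2/3) S^(1/2) = (1/0.021) × 3.342 × 0.4434^(2/3) × 0.0021^(1/2) = 4.24 m³/s.

Q = 4.24 m³/s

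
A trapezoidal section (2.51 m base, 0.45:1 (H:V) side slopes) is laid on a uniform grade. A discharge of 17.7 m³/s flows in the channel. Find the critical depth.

At critical depth, Q² T / (g A³) = 1, i.e. A³/T = Q²/g = 17.7²/9.81 = 31.94.
Trying y = 1.91 m: A³/T = 63.03 — too large.
Trying y = 1.14 m: A³/T = 11.57 — too small.
Trying y = 1.56 m: A³/T = 32.14 — matches.

y_c = 1.56 m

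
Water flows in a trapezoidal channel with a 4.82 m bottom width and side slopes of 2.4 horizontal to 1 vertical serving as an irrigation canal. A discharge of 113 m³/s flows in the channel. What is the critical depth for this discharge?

At critical depth, Q² T / (g A³) = 1, i.e. A³/T = Q²/g = 113²/9.81 = 1302.
At y = 2.02 m: A³/T = 513.1 — low.
At y = 2.56 m: A³/T = 1292 — close enough.

y_c = 2.56 m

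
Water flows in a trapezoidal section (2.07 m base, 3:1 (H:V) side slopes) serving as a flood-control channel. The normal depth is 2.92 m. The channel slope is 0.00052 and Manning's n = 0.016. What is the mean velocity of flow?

V = 1.9 m/s

With bottom width b = 2.07 m and side slope z = 3: A = (b + zy)y = (2.07 + 3×2.92)×2.92 = 31.62 m²; P = b + 2y√(1+z²) = 2.07 + 2×2.92×3.162 = 20.54 m.
Hydraulic radius R = A/P = 31.62/20.54 = 1.54 m.
From Manning's equation, V = (1/n) R^(2/3) S^(1/2) = (1/0.016) × 1.54^(2/3) × 0.00052^(1/2) = 1.9 m/s.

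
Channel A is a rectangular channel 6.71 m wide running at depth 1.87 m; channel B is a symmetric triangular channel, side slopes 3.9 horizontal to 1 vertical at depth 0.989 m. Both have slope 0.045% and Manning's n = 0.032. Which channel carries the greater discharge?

Channel A: Flow area A = b·y = 6.71 × 1.87 = 12.55 m². Wetted perimeter P = b + 2y = 6.71 + 2×1.87 = 10.45 m. Hydraulic radius R = A/P = 12.55/10.45 = 1.201 m. Q_A = (1/0.032)·12.55·1.201^(2/3)·√0.00045 = 9.397 m³/s.
Channel B: For a triangular section with side slope z = 3.9: A = zy² = 3.9×0.989² = 3.815 m²; P = 2y√(1+z²) = 2×0.989×4.026 = 7.964 m. Hydraulic radius R = A/P = 3.815/7.964 = 0.479 m. Q_B = (1/0.032)·3.815·0.479^(2/3)·√0.00045 = 1.548 m³/s.
Q_A = 9.397 m³/s vs Q_B = 1.548 m³/s, so channel A carries more.

channel A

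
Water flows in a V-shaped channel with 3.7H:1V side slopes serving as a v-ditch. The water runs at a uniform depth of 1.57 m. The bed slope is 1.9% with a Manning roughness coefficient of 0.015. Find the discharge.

For a triangular section with side slope z = 3.7: A = zy² = 3.7×1.57² = 9.12 m²; P = 2y√(1+z²) = 2×1.57×3.833 = 12.03 m.
Hydraulic radius R = A/P = 9.12/12.03 = 0.7578 m.
Manning's equation: Q = (1/n) A R^(2/3) S^(1/2) = (1/0.015) × 9.12 × 0.7578^(2/3) × 0.019^(1/2) = 69.7 m³/s.

Q = 69.7 m³/s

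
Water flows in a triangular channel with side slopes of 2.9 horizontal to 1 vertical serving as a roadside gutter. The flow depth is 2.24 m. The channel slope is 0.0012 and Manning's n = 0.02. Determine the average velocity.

For a triangular section with side slope z = 2.9: A = zy² = 2.9×2.24² = 14.55 m²; P = 2y√(1+z²) = 2×2.24×3.068 = 13.74 m.
Hydraulic radius R = A/P = 14.55/13.74 = 1.059 m.
From Manning's equation, V = (1/n) R^(2/3) S^(1/2) = (1/0.02) × 1.059^(2/3) × 0.0012^(1/2) = 1.8 m/s.

V = 1.8 m/s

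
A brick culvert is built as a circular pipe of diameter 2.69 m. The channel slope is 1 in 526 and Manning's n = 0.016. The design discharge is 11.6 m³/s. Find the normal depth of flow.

y_n = 2.15 m

Manning's equation rearranged: A R^(2/3) = nQ / (1·√S) = 0.016 × 11.6 / (√0.001901) = 4.257.
At y = 2.44 m: A R^(2/3) = 4.663 — over.
At y = 1.56 m: A R^(2/3) = 2.78 — short.
At y = 2.15 m: A R^(2/3) = 4.26 — close enough.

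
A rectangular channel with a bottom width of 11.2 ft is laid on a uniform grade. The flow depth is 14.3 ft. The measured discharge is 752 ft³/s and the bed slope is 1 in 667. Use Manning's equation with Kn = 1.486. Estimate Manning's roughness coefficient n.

Flow area A = b·y = 11.2 × 14.3 = 160.2 ft². Wetted perimeter P = b + 2y = 11.2 + 2×14.3 = 39.8 ft.
Hydraulic radius R = A/P = 160.2/39.8 = 4.024 ft.
Rearranging Manning's equation: n = (1.486/Q) A R^(2/3) S^(1/2) = (1.486/752) × 160.2 × 4.024^(2/3) × √0.001499 = 0.031.

n = 0.031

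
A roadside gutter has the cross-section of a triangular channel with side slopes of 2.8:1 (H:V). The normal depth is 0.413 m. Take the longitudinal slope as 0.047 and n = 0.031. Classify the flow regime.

For a triangular section with side slope z = 2.8: A = zy² = 2.8×0.413² = 0.4776 m²; P = 2y√(1+z²) = 2×0.413×2.973 = 2.456 m.
Hydraulic radius R = A/P = 0.4776/2.456 = 0.1945 m.
V = (1/n) R^(2/3) √S = (1/0.031) × 0.1945^(2/3) × √0.047 = 2.347 m/s. Hydraulic depth D_h = A/T = 0.4776/2.313 = 0.2065 m.
Froude number Fr = V/√(g·D_h) = 2.347/√(9.81×0.2065) = 1.65, which is greater than 1, so the flow is supercritical.

supercritical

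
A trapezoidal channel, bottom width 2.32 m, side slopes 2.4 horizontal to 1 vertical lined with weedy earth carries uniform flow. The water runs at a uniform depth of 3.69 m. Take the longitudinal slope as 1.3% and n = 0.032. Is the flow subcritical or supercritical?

With bottom width b = 2.32 m and side slope z = 2.4: A = (b + zy)y = (2.32 + 2.4×3.69)×3.69 = 41.24 m²; P = b + 2y√(1+z²) = 2.32 + 2×3.69×2.6 = 21.51 m.
Hydraulic radius R = A/P = 41.24/21.51 = 1.917 m.
V = (1/n) R^(2/3) √S = (1/0.032) × 1.917^(2/3) × √0.013 = 5.499 m/s. Hydraulic depth D_h = A/T = 41.24/20.03 = 2.059 m.
Froude number Fr = V/√(g·D_h) = 5.499/√(9.81×2.059) = 1.22, which is greater than 1, so the flow is supercritical.

supercritical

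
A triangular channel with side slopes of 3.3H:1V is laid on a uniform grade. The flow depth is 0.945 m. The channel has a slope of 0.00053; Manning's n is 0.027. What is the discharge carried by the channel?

For a triangular section with side slope z = 3.3: A = zy² = 3.3×0.945² = 2.947 m²; P = 2y√(1+z²) = 2×0.945×3.448 = 6.517 m.
Hydraulic radius R = A/P = 2.947/6.517 = 0.4522 m.
Manning's equation: Q = (1/n) A R^(2/3) S^(1/2) = (1/0.027) × 2.947 × 0.4522^(2/3) × 0.00053^(1/2) = 1.48 m³/s.

Q = 1.48 m³/s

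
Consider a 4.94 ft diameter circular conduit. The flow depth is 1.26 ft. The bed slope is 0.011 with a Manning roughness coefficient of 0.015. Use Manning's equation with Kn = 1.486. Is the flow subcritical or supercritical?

For a circular section of diameter D = 4.94 ft at depth y = 1.26 ft, the central angle is θ = 2 arccos(1 − 2y/D) = 2.118 rad. Then A = (D²/8)(θ − sin θ) = 3.854 ft² and P = Dθ/2 = 5.231 ft.
Hydraulic radius R = A/P = 3.854/5.231 = 0.7369 ft.
V = (1.486/n) R^(2/3) √S = (1.486/0.015) × 0.7369^(2/3) × √0.011 = 8.477 ft/s. Hydraulic depth D_h = A/T = 3.854/4.307 = 0.895 ft.
Froude number Fr = V/√(g·D_h) = 8.477/√(32.2×0.895) = 1.58, which is greater than 1, so the flow is supercritical.

supercritical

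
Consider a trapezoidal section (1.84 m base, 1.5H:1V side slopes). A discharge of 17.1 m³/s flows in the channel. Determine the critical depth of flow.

y_c = 1.43 m

At critical depth, Q² T / (g A³) = 1, i.e. A³/T = Q²/g = 17.1²/9.81 = 29.81.
Trying y = 1.05 m: A³/T = 9.239 — short.
Trying y = 1.77 m: A³/T = 70.44 — over.
Trying y = 1.43 m: A³/T = 30.19 — ≈ 29.81.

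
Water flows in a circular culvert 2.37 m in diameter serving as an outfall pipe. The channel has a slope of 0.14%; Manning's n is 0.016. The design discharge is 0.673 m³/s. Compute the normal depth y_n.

Manning's equation rearranged: A R^(2/3) = nQ / (1·√S) = 0.016 × 0.673 / (√0.0014) = 0.2878.
At y = 0.528 m: A R^(2/3) = 0.3387 — too large.
At y = 0.35 m: A R^(2/3) = 0.1465 — too small.
At y = 0.487 m: A R^(2/3) = 0.2879 — ≈ 0.2878.

y_n = 0.487 m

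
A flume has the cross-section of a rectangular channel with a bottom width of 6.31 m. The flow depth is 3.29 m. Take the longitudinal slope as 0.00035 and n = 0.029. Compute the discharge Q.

Q = 18.4 m³/s

Flow area A = b·y = 6.31 × 3.29 = 20.76 m². Wetted perimeter P = b + 2y = 6.31 + 2×3.29 = 12.89 m.
Hydraulic radius R = A/P = 20.76/12.89 = 1.611 m.
Manning's equation: Q = (1/n) A R^(2/3) S^(1/2) = (1/0.029) × 20.76 × 1.611^(2/3) × 0.00035^(1/2) = 18.4 m³/s.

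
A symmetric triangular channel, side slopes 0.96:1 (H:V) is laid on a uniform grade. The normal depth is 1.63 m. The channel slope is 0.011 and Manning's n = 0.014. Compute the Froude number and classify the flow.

supercritical

For a triangular section with side slope z = 0.96: A = zy² = 0.96×1.63² = 2.551 m²; P = 2y√(1+z²) = 2×1.63×1.386 = 4.519 m.
Hydraulic radius R = A/P = 2.551/4.519 = 0.5644 m.
V = (1/n) R^(2/3) √S = (1/0.014) × 0.5644^(2/3) × √0.011 = 5.116 m/s. Hydraulic depth D_h = A/T = 2.551/3.13 = 0.815 m.
Froude number Fr = V/√(g·D_h) = 5.116/√(9.81×0.815) = 1.81, which is greater than 1, so the flow is supercritical.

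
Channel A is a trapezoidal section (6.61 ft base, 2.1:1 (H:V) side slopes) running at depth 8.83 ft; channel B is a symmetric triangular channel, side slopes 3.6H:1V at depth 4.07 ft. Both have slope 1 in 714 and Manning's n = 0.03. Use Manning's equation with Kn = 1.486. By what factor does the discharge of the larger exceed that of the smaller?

6.63

Channel A: With bottom width b = 6.61 ft and side slope z = 2.1: A = (b + zy)y = (6.61 + 2.1×8.83)×8.83 = 222.1 ft²; P = b + 2y√(1+z²) = 6.61 + 2×8.83×2.326 = 47.69 ft. Hydraulic radius R = A/P = 222.1/47.69 = 4.658 ft. Q_A = (1.486/0.03)·222.1·4.658^(2/3)·√0.001401 = 1148 ft³/s.
Channel B: For a triangular section with side slope z = 3.6: A = zy² = 3.6×4.07² = 59.63 ft²; P = 2y√(1+z²) = 2×4.07×3.736 = 30.41 ft. Hydraulic radius R = A/P = 59.63/30.41 = 1.961 ft. Q_B = (1.486/0.03)·59.63·1.961^(2/3)·√0.001401 = 173.2 ft³/s.
The larger discharge is 1148 ft³/s and the smaller is 173.2 ft³/s; the ratio is 6.63.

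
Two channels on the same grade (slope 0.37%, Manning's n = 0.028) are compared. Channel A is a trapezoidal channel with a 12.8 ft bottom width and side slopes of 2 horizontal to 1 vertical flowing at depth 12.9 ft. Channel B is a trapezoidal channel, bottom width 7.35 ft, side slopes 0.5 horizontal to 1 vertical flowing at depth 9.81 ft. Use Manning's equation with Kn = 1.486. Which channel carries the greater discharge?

Channel A: With bottom width b = 12.8 ft and side slope z = 2: A = (b + zy)y = (12.8 + 2×12.9)×12.9 = 497.9 ft²; P = b + 2y√(1+z²) = 12.8 + 2×12.9×2.236 = 70.49 ft. Hydraulic radius R = A/P = 497.9/70.49 = 7.064 ft. Q_A = (1.486/0.028)·497.9·7.064^(2/3)·√0.0037 = 5918 ft³/s.
Channel B: With bottom width b = 7.35 ft and side slope z = 0.5: A = (b + zy)y = (7.35 + 0.5×9.81)×9.81 = 120.2 ft²; P = b + 2y√(1+z²) = 7.35 + 2×9.81×1.118 = 29.29 ft. Hydraulic radius R = A/P = 120.2/29.29 = 4.105 ft. Q_B = (1.486/0.028)·120.2·4.105^(2/3)·√0.0037 = 995 ft³/s.
Q_A = 5918 ft³/s vs Q_B = 995 ft³/s, so channel A carries more.

channel A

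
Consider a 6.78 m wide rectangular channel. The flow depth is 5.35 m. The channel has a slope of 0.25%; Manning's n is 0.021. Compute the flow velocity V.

V = 3.87 m/s

Flow area A = b·y = 6.78 × 5.35 = 36.27 m². Wetted perimeter P = b + 2y = 6.78 + 2×5.35 = 17.48 m.
Hydraulic radius R = A/P = 36.27/17.48 = 2.075 m.
From Manning's equation, V = (1/n) R^(2/3) S^(1/2) = (1/0.021) × 2.075^(2/3) × 0.0025^(1/2) = 3.87 m/s.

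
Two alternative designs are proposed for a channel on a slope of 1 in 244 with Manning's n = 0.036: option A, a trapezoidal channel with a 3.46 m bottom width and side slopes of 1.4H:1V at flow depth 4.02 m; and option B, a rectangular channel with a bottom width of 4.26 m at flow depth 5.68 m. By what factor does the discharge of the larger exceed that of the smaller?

1.86

Channel A: With bottom width b = 3.46 m and side slope z = 1.4: A = (b + zy)y = (3.46 + 1.4×4.02)×4.02 = 36.53 m²; P = b + 2y√(1+z²) = 3.46 + 2×4.02×1.72 = 17.29 m. Hydraulic radius R = A/P = 36.53/17.29 = 2.113 m. Q_A = (1/0.036)·36.53·2.113^(2/3)·√0.004098 = 107 m³/s.
Channel B: Flow area A = b·y = 4.26 × 5.68 = 24.2 m². Wetted perimeter P = b + 2y = 4.26 + 2×5.68 = 15.62 m. Hydraulic radius R = A/P = 24.2/15.62 = 1.549 m. Q_B = (1/0.036)·24.2·1.549^(2/3)·√0.004098 = 57.61 m³/s.
The larger discharge is 107 m³/s and the smaller is 57.61 m³/s; the ratio is 1.86.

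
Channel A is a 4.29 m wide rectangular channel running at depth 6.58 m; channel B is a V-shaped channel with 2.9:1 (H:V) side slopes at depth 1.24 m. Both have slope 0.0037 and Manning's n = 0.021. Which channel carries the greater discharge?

channel A

Channel A: Flow area A = b·y = 4.29 × 6.58 = 28.23 m². Wetted perimeter P = b + 2y = 4.29 + 2×6.58 = 17.45 m. Hydraulic radius R = A/P = 28.23/17.45 = 1.618 m. Q_A = (1/0.021)·28.23·1.618^(2/3)·√0.0037 = 112.7 m³/s.
Channel B: For a triangular section with side slope z = 2.9: A = zy² = 2.9×1.24² = 4.459 m²; P = 2y√(1+z²) = 2×1.24×3.068 = 7.608 m. Hydraulic radius R = A/P = 4.459/7.608 = 0.5861 m. Q_B = (1/0.021)·4.459·0.5861^(2/3)·√0.0037 = 9.046 m³/s.
Q_A = 112.7 m³/s vs Q_B = 9.046 m³/s, so channel A carries more.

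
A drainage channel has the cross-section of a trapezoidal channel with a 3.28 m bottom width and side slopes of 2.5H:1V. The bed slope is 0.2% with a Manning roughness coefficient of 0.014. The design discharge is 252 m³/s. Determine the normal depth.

Manning's equation rearranged: A R^(2/3) = nQ / (1·√S) = 0.014 × 252 / (√0.002) = 78.89.
Trying y = 2.66 m: A R^(2/3) = 34.62 — too small.
Trying y = 4.25 m: A R^(2/3) = 101.7 — too large.
Trying y = 3.81 m: A R^(2/3) = 78.73 — close enough.

y_n = 3.81 m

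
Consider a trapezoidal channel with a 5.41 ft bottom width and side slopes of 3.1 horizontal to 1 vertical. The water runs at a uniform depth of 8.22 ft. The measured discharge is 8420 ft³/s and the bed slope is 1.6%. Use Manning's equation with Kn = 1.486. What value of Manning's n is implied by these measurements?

n = 0.015

With bottom width b = 5.41 ft and side slope z = 3.1: A = (b + zy)y = (5.41 + 3.1×8.22)×8.22 = 253.9 ft²; P = b + 2y√(1+z²) = 5.41 + 2×8.22×3.257 = 58.96 ft.
Hydraulic radius R = A/P = 253.9/58.96 = 4.307 ft.
Rearranging Manning's equation: n = (1.486/Q) A R^(2/3) S^(1/2) = (1.486/8420) × 253.9 × 4.307^(2/3) × √0.016 = 0.015.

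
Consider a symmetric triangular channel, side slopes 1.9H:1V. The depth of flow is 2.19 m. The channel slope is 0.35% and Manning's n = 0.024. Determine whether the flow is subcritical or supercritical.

subcritical

For a triangular section with side slope z = 1.9: A = zy² = 1.9×2.19² = 9.113 m²; P = 2y√(1+z²) = 2×2.19×2.147 = 9.404 m.
Hydraulic radius R = A/P = 9.113/9.404 = 0.969 m.
V = (1/n) R^(2/3) √S = (1/0.024) × 0.969^(2/3) × √0.0035 = 2.414 m/s. Hydraulic depth D_h = A/T = 9.113/8.322 = 1.095 m.
Froude number Fr = V/√(g·D_h) = 2.414/√(9.81×1.095) = 0.736, which is less than 1, so the flow is subcritical.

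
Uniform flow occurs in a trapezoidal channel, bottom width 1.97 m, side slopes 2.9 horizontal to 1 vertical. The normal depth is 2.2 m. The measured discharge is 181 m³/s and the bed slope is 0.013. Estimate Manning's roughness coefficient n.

With bottom width b = 1.97 m and side slope z = 2.9: A = (b + zy)y = (1.97 + 2.9×2.2)×2.2 = 18.37 m²; P = b + 2y√(1+z²) = 1.97 + 2×2.2×3.068 = 15.47 m.
Hydraulic radius R = A/P = 18.37/15.47 = 1.188 m.
Rearranging Manning's equation: n = (1/Q) A R^(2/3) S^(1/2) = (1/181) × 18.37 × 1.188^(2/3) × √0.013 = 0.013.

n = 0.013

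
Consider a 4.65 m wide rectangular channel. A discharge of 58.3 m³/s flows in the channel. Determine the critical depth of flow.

y_c = 2.52 m

For a rectangular channel, critical depth y_c = (q²/g)^(1/3) where q = Q/b = 58.3/4.65 = 12.54 m²/s.
So y_c = (12.54²/9.81)^(1/3) = 2.52 m.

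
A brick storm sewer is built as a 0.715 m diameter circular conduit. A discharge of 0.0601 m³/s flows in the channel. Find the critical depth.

At critical depth, Q² T / (g A³) = 1, i.e. A³/T = Q²/g = 0.0601²/9.81 = 0.0003682.
Trying y = 0.174 m: A³/T = 0.0007033 — high.
Trying y = 0.104 m: A³/T = 0.00009345 — low.
Trying y = 0.147 m: A³/T = 0.0003639 — ≈ 0.0003682.

y_c = 0.147 m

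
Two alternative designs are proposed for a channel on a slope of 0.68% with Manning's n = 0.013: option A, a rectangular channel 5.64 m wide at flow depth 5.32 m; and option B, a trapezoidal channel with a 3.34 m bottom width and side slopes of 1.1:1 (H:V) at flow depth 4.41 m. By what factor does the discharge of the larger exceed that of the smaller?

1.35

Channel A: Flow area A = b·y = 5.64 × 5.32 = 30 m². Wetted perimeter P = b + 2y = 5.64 + 2×5.32 = 16.28 m. Hydraulic radius R = A/P = 30/16.28 = 1.843 m. Q_A = (1/0.013)·30·1.843^(2/3)·√0.0068 = 286.1 m³/s.
Channel B: With bottom width b = 3.34 m and side slope z = 1.1: A = (b + zy)y = (3.34 + 1.1×4.41)×4.41 = 36.12 m²; P = b + 2y√(1+z²) = 3.34 + 2×4.41×1.487 = 16.45 m. Hydraulic radius R = A/P = 36.12/16.45 = 2.196 m. Q_B = (1/0.013)·36.12·2.196^(2/3)·√0.0068 = 387.1 m³/s.
The larger discharge is 387.1 m³/s and the smaller is 286.1 m³/s; the ratio is 1.35.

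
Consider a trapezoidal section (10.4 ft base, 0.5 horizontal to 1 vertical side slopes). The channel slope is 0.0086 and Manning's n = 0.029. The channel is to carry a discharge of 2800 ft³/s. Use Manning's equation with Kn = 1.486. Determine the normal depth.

y_n = 11.9 ft

Manning's equation rearranged: A R^(2/3) = nQ / (1.486·√S) = 0.029 × 2800 / (1.486 × √0.0086) = 589.2.
Trying y = 15.2 ft: A R^(2/3) = 919.8 — over.
Trying y = 9.22 ft: A R^(2/3) = 375.1 — short.
Trying y = 11.9 ft: A R^(2/3) = 588.3 — matches.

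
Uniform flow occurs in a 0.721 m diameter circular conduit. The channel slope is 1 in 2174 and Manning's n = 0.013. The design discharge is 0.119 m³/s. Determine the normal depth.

y_n = 0.383 m

Manning's equation rearranged: A R^(2/3) = nQ / (1·√S) = 0.013 × 0.119 / (√0.00046) = 0.07213.
At y = 0.429 m: A R^(2/3) = 0.08641 — high.
At y = 0.383 m: A R^(2/3) = 0.07209 — matches.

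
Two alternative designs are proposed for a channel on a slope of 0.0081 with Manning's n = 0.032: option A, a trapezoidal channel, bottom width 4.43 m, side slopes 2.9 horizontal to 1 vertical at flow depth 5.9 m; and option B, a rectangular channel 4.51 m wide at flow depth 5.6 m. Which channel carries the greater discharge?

Channel A: With bottom width b = 4.43 m and side slope z = 2.9: A = (b + zy)y = (4.43 + 2.9×5.9)×5.9 = 127.1 m²; P = b + 2y√(1+z²) = 4.43 + 2×5.9×3.068 = 40.63 m. Hydraulic radius R = A/P = 127.1/40.63 = 3.128 m. Q_A = (1/0.032)·127.1·3.128^(2/3)·√0.0081 = 764.5 m³/s.
Channel B: Flow area A = b·y = 4.51 × 5.6 = 25.26 m². Wetted perimeter P = b + 2y = 4.51 + 2×5.6 = 15.71 m. Hydraulic radius R = A/P = 25.26/15.71 = 1.608 m. Q_B = (1/0.032)·25.26·1.608^(2/3)·√0.0081 = 97.48 m³/s.
Q_A = 764.5 m³/s vs Q_B = 97.48 m³/s, so channel A carries more.

channel A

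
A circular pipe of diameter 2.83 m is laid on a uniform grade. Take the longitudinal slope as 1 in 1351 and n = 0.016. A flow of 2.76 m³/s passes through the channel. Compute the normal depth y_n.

Manning's equation rearranged: A R^(2/3) = nQ / (1·√S) = 0.016 × 2.76 / (√0.0007402) = 1.623.
Try y = 0.906 m: A R^(2/3) = 1.108 — too small.
Try y = 1.26 m: A R^(2/3) = 2.041 — too large.
Try y = 1.11 m: A R^(2/3) = 1.624 — matches.

y_n = 1.11 m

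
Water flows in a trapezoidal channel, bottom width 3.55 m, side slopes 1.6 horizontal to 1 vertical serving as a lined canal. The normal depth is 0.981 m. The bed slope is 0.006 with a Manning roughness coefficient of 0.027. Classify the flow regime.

subcritical

With bottom width b = 3.55 m and side slope z = 1.6: A = (b + zy)y = (3.55 + 1.6×0.981)×0.981 = 5.022 m²; P = b + 2y√(1+z²) = 3.55 + 2×0.981×1.887 = 7.252 m.
Hydraulic radius R = A/P = 5.022/7.252 = 0.6926 m.
V = (1/n) R^(2/3) √S = (1/0.027) × 0.6926^(2/3) × √0.006 = 2.246 m/s. Hydraulic depth D_h = A/T = 5.022/6.689 = 0.7508 m.
Froude number Fr = V/√(g·D_h) = 2.246/√(9.81×0.7508) = 0.827, which is less than 1, so the flow is subcritical.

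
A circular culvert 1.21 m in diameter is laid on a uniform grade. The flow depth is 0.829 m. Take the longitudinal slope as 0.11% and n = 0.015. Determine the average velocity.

For a circular section of diameter D = 1.21 m at depth y = 0.829 m, the central angle is θ = 2 arccos(1 − 2y/D) = 3.9 rad. Then A = (D²/8)(θ − sin θ) = 0.8397 m² and P = Dθ/2 = 2.36 m.
Hydraulic radius R = A/P = 0.8397/2.36 = 0.3559 m.
From Manning's equation, V = (1/n) R^(2/3) S^(1/2) = (1/0.015) × 0.3559^(2/3) × 0.0011^(1/2) = 1.11 m/s.

V = 1.11 m/s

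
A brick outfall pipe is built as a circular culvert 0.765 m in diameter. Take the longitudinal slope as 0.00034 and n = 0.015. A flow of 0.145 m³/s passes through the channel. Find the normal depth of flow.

Manning's equation rearranged: A R^(2/3) = nQ / (1·√S) = 0.015 × 0.145 / (√0.00034) = 0.118.
Try y = 0.417 m: A R^(2/3) = 0.08807 — low.
Try y = 0.505 m: A R^(2/3) = 0.118 — ≈ 0.118.

y_n = 0.505 m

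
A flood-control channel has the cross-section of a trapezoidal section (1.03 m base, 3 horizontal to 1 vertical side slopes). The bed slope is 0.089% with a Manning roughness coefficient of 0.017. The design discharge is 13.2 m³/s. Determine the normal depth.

y_n = 1.54 m

Manning's equation rearranged: A R^(2/3) = nQ / (1·√S) = 0.017 × 13.2 / (√0.00089) = 7.522.
Trying y = 1.17 m: A R^(2/3) = 3.904 — low.
Trying y = 1.54 m: A R^(2/3) = 7.548 — ≈ 7.522.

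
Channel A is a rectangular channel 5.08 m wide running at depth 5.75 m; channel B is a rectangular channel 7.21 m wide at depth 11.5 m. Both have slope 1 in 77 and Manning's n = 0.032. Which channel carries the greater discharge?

channel B

Channel A: Flow area A = b·y = 5.08 × 5.75 = 29.21 m². Wetted perimeter P = b + 2y = 5.08 + 2×5.75 = 16.58 m. Hydraulic radius R = A/P = 29.21/16.58 = 1.762 m. Q_A = (1/0.032)·29.21·1.762^(2/3)·√0.01299 = 151.7 m³/s.
Channel B: Flow area A = b·y = 7.21 × 11.5 = 82.92 m². Wetted perimeter P = b + 2y = 7.21 + 2×11.5 = 30.21 m. Hydraulic radius R = A/P = 82.92/30.21 = 2.745 m. Q_B = (1/0.032)·82.92·2.745^(2/3)·√0.01299 = 578.8 m³/s.
Q_A = 151.7 m³/s vs Q_B = 578.8 m³/s, so channel B carries more.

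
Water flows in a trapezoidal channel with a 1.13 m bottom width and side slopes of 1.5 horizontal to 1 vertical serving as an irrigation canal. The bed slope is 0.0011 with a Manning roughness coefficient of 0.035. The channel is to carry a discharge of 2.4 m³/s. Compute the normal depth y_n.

y_n = 1.18 m

Manning's equation rearranged: A R^(2/3) = nQ / (1·√S) = 0.035 × 2.4 / (√0.0011) = 2.533.
Trying y = 0.9 m: A R^(2/3) = 1.425 — short.
Trying y = 1.36 m: A R^(2/3) = 3.446 — over.
Trying y = 1.18 m: A R^(2/3) = 2.529 — ≈ 2.533.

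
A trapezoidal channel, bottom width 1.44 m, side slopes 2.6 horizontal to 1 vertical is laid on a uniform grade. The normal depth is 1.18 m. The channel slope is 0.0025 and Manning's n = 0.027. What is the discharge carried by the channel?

With bottom width b = 1.44 m and side slope z = 2.6: A = (b + zy)y = (1.44 + 2.6×1.18)×1.18 = 5.319 m²; P = b + 2y√(1+z²) = 1.44 + 2×1.18×2.786 = 8.014 m.
Hydraulic radius R = A/P = 5.319/8.014 = 0.6638 m.
Manning's equation: Q = (1/n) A R^(2/3) S^(1/2) = (1/0.027) × 5.319 × 0.6638^(2/3) × 0.0025^(1/2) = 7.5 m³/s.

Q = 7.5 m³/s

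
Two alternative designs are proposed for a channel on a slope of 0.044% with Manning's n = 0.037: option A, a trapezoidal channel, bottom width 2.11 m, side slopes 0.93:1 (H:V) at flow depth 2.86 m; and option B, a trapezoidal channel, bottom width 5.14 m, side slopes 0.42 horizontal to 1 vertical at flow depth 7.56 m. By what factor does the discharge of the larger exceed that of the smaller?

Channel A: With bottom width b = 2.11 m and side slope z = 0.93: A = (b + zy)y = (2.11 + 0.93×2.86)×2.86 = 13.64 m²; P = b + 2y√(1+z²) = 2.11 + 2×2.86×1.366 = 9.921 m. Hydraulic radius R = A/P = 13.64/9.921 = 1.375 m. Q_A = (1/0.037)·13.64·1.375^(2/3)·√0.00044 = 9.563 m³/s.
Channel B: With bottom width b = 5.14 m and side slope z = 0.42: A = (b + zy)y = (5.14 + 0.42×7.56)×7.56 = 62.86 m²; P = b + 2y√(1+z²) = 5.14 + 2×7.56×1.085 = 21.54 m. Hydraulic radius R = A/P = 62.86/21.54 = 2.919 m. Q_B = (1/0.037)·62.86·2.919^(2/3)·√0.00044 = 72.78 m³/s.
The larger discharge is 72.78 m³/s and the smaller is 9.563 m³/s; the ratio is 7.61.

7.61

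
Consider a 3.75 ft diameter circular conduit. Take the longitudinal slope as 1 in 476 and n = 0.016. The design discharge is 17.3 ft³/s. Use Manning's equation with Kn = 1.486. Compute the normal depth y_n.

y_n = 1.61 ft

Manning's equation rearranged: A R^(2/3) = nQ / (1.486·√S) = 0.016 × 17.3 / (1.486 × √0.002101) = 4.064.
At y = 1.36 ft: A R^(2/3) = 2.974 — low.
At y = 1.61 ft: A R^(2/3) = 4.053 — matches.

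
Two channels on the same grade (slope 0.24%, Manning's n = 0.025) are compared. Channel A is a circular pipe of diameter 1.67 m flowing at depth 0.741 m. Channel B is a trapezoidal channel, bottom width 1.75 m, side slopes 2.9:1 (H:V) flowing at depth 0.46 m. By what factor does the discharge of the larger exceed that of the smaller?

Channel A: For a circular section of diameter D = 1.67 m at depth y = 0.741 m, the central angle is θ = 2 arccos(1 − 2y/D) = 2.916 rad. Then A = (D²/8)(θ − sin θ) = 0.9386 m² and P = Dθ/2 = 2.435 m. Hydraulic radius R = A/P = 0.9386/2.435 = 0.3855 m. Q_A = (1/0.025)·0.9386·0.3855^(2/3)·√0.0024 = 0.9741 m³/s.
Channel B: With bottom width b = 1.75 m and side slope z = 2.9: A = (b + zy)y = (1.75 + 2.9×0.46)×0.46 = 1.419 m²; P = b + 2y√(1+z²) = 1.75 + 2×0.46×3.068 = 4.572 m. Hydraulic radius R = A/P = 1.419/4.572 = 0.3103 m. Q_B = (1/0.025)·1.419·0.3103^(2/3)·√0.0024 = 1.274 m³/s.
The larger discharge is 1.274 m³/s and the smaller is 0.9741 m³/s; the ratio is 1.31.

1.31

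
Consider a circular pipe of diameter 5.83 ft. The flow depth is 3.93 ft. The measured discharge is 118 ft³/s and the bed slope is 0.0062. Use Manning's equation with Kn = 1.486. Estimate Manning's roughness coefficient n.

n = 0.0271

For a circular section of diameter D = 5.83 ft at depth y = 3.93 ft, the central angle is θ = 2 arccos(1 − 2y/D) = 3.853 rad. Then A = (D²/8)(θ − sin θ) = 19.14 ft² and P = Dθ/2 = 11.23 ft.
Hydraulic radius R = A/P = 19.14/11.23 = 1.704 ft.
Rearranging Manning's equation: n = (1.486/Q) A R^(2/3) S^(1/2) = (1.486/118) × 19.14 × 1.704^(2/3) × √0.0062 = 0.0271.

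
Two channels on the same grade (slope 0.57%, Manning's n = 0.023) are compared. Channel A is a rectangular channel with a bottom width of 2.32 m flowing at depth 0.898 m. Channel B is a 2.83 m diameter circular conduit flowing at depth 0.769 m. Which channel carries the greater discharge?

Channel A: Flow area A = b·y = 2.32 × 0.898 = 2.083 m². Wetted perimeter P = b + 2y = 2.32 + 2×0.898 = 4.116 m. Hydraulic radius R = A/P = 2.083/4.116 = 0.5062 m. Q_A = (1/0.023)·2.083·0.5062^(2/3)·√0.0057 = 4.343 m³/s.
Channel B: For a circular section of diameter D = 2.83 m at depth y = 0.769 m, the central angle is θ = 2 arccos(1 − 2y/D) = 2.193 rad. Then A = (D²/8)(θ − sin θ) = 1.383 m² and P = Dθ/2 = 3.104 m. Hydraulic radius R = A/P = 1.383/3.104 = 0.4455 m. Q_B = (1/0.023)·1.383·0.4455^(2/3)·√0.0057 = 2.647 m³/s.
Q_A = 4.343 m³/s vs Q_B = 2.647 m³/s, so channel A carries more.

channel A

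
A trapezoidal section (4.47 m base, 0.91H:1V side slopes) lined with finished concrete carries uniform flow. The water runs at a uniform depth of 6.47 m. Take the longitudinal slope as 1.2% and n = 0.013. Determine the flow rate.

Q = 1190 m³/s

With bottom width b = 4.47 m and side slope z = 0.91: A = (b + zy)y = (4.47 + 0.91×6.47)×6.47 = 67.01 m²; P = b + 2y√(1+z²) = 4.47 + 2×6.47×1.352 = 21.97 m.
Hydraulic radius R = A/P = 67.01/21.97 = 3.051 m.
Manning's equation: Q = (1/n) A R^(2/3) S^(1/2) = (1/0.013) × 67.01 × 3.051^(2/3) × 0.012^(1/2) = 1190 m³/s.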